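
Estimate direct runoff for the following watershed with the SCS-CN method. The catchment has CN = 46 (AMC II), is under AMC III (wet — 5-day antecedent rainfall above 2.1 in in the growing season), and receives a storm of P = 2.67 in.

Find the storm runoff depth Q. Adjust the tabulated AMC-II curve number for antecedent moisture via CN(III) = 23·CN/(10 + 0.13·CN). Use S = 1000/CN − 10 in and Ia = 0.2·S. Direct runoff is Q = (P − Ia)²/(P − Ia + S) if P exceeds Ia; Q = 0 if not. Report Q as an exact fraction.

Q = 2537113683/6299384900 in ≈ 0.403 in

Wet (AMC III): CN(III) = 23·46/(10 + 0.13·46) = 1058/(799/50) = 52900/799 ≈ 66.208
Retention S: 1000/CN − 10 with CN=66.208 → S = 2700/529 ≈ 5.104 in
Initial abstraction Ia = S/5 = (2700/529)/5 = 540/529 ≈ 1.021 in
P − Ia = 2.670 − 1.021 = 87243/52900 ≈ 1.649 in (> 0, runoff occurs)
Runoff Q = (P−Ia)²/(P−Ia+S) = (1.649)²/(1.649+5.104) = 2537113683/6299384900 ≈ 0.403 in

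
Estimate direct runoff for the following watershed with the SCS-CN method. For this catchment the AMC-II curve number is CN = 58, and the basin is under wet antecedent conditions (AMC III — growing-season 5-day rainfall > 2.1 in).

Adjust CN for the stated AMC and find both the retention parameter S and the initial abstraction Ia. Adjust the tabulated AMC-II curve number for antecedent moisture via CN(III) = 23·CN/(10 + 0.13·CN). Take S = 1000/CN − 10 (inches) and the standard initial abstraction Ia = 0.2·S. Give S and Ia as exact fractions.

CN(III) from CN(II)=58: (23·58)/(10 + 0.13·58) = 66700/877 ≈ 76.055
Retention S: 1000/CN − 10 with CN=76.055 → S = 2100/667 ≈ 3.148 in
Ia = 0.2S: 0.2·3.148 = 0.630 in (exactly 420/667)

S = 2100/667 in ≈ 3.148 in; Ia = 420/667 in ≈ 0.630 in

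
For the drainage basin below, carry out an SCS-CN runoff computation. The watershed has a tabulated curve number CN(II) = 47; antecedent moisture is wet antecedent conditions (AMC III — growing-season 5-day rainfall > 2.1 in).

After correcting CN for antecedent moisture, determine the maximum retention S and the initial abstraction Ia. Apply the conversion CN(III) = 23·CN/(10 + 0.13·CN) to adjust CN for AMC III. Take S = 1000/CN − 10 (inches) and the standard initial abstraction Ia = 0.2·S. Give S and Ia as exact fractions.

Wet (AMC III): CN(III) = 23·47/(10 + 0.13·47) = 1081/(1611/100) = 108100/1611 ≈ 67.101
Retention S: 1000/CN − 10 with CN=67.101 → S = 5300/1081 ≈ 4.903 in
Ia = 0.2·(5300/1081) = 1060/1081 in ≈ 0.981 in

S = 5300/1081 in ≈ 4.903 in; Ia = 1060/1081 in ≈ 0.981 in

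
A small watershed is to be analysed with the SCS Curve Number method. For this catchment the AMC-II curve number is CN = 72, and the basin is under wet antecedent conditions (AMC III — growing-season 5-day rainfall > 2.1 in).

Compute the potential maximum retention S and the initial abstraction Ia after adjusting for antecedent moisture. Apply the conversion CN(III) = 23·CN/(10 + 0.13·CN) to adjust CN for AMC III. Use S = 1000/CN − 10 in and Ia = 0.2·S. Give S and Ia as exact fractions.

Wet (AMC III): CN(III) = 23·72/(10 + 0.13·72) = 1656/(484/25) = 10350/121 ≈ 85.537
Max retention: S = 1000/(10350/121) − 10 = 350/207 in (≈ 1.691 in)
Ia = 0.2S: 0.2·1.691 = 0.338 in (exactly 70/207)

S = 350/207 in ≈ 1.691 in; Ia = 70/207 in ≈ 0.338 in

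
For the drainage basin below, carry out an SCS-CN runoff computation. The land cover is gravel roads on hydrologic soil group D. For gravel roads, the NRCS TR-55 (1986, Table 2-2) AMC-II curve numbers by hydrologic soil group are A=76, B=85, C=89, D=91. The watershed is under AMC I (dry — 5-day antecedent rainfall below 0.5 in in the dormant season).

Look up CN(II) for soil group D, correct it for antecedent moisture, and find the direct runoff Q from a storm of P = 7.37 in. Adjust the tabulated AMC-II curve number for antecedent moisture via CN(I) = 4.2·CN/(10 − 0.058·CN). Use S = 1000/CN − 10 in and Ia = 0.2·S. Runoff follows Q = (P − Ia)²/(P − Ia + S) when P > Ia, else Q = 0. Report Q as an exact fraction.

Q = 193133001961/37549175300 in ≈ 5.143 in

NRCS table: gravel roads, soil group D → CN(II) = 91
CN(I) from CN(II)=91: (4.2·91)/(10 − 0.058·91) = 63700/787 ≈ 80.940
Retention S: 1000/CN − 10 with CN=80.940 → S = 1500/637 ≈ 2.355 in
Ia = 0.2S: 0.2·2.355 = 0.471 in (exactly 300/637)
Excess rainfall: 7.370 − 0.471 = 6.899 in; P > Ia so Q > 0
Runoff Q = (P−Ia)²/(P−Ia+S) = (6.899)²/(6.899+2.355) = 193133001961/37549175300 ≈ 5.143 in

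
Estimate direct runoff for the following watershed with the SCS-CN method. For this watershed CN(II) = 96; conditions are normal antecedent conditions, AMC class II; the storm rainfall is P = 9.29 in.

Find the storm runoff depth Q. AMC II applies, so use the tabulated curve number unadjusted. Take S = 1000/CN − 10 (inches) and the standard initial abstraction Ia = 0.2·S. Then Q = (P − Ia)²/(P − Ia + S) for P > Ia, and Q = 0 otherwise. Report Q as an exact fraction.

AMC II — tabulated CN = 96 applies directly.
Retention S: 1000/CN − 10 with CN=96.000 → S = 5/12 ≈ 0.417 in
Ia = 0.2·(5/12) = 1/12 in ≈ 0.083 in
P − Ia = 9.290 − 0.083 = 1381/150 ≈ 9.207 in (> 0, runoff occurs)
Q: (1381/150)² ÷ (2887/300) = 1907161/216525 in (≈ 8.808 in)

Q = 1907161/216525 in ≈ 8.808 in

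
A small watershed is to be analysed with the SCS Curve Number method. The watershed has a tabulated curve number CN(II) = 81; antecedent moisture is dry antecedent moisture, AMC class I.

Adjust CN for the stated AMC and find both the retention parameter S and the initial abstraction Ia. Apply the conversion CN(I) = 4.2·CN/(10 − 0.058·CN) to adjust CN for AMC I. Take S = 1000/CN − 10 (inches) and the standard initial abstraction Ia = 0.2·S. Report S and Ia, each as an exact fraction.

Adjust CN=81 to AMC I: 4.2·81/(10 − 0.058·81) → (1701/5) ÷ (2651/500) = 170100/2651 ≈ 64.164
S = 1000/(170100/2651) − 10 = 9500/1701 in ≈ 5.585 in
Ia = 0.2S: 0.2·5.585 = 1.117 in (exactly 1900/1701)

S = 9500/1701 in ≈ 5.585 in; Ia = 1900/1701 in ≈ 1.117 in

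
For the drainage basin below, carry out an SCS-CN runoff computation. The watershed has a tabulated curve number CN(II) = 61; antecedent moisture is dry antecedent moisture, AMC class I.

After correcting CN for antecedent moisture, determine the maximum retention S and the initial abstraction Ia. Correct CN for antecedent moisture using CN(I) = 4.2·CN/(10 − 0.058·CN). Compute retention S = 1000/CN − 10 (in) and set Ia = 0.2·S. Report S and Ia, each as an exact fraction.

Dry (AMC I): CN(I) = 4.2·61/(10 − 0.058·61) = (1281/5)/(3231/500) = 42700/1077 ≈ 39.647
S = 1000/(42700/1077) − 10 = 6500/427 in ≈ 15.222 in
Ia = 0.2·(6500/427) = 1300/427 in ≈ 3.044 in

S = 6500/427 in ≈ 15.222 in; Ia = 1300/427 in ≈ 3.044 in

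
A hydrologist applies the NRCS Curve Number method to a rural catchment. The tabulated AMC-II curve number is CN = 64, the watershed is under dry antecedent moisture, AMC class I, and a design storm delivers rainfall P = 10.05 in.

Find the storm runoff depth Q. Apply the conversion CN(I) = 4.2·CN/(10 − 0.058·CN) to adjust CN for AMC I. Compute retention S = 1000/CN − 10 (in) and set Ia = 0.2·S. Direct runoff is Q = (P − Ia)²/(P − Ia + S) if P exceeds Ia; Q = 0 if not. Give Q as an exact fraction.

Q = 29584/11305 in ≈ 2.617 in

CN(I) from CN(II)=64: (4.2·64)/(10 − 0.058·64) = 5600/131 ≈ 42.748
Retention S: 1000/CN − 10 with CN=42.748 → S = 375/28 ≈ 13.393 in
Ia = 0.2S: 0.2·13.393 = 2.679 in (exactly 75/28)
Since P=10.050 > Ia=2.679: effective rainfall P−Ia = 258/35 in
Q: (258/35)² ÷ (2907/140) = 29584/11305 in (≈ 2.617 in)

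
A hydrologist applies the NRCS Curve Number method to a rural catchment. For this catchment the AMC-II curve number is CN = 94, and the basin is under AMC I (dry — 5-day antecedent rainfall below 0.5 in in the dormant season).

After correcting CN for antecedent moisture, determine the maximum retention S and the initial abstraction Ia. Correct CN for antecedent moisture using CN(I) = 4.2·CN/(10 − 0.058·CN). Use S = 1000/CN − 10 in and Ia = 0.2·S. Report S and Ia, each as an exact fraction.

Adjust CN=94 to AMC I: 4.2·94/(10 − 0.058·94) → (1974/5) ÷ (1137/250) = 32900/379 ≈ 86.807
Max retention: S = 1000/(32900/379) − 10 = 500/329 in (≈ 1.520 in)
Ia = 0.2·(500/329) = 100/329 in ≈ 0.304 in

S = 500/329 in ≈ 1.520 in; Ia = 100/329 in ≈ 0.304 in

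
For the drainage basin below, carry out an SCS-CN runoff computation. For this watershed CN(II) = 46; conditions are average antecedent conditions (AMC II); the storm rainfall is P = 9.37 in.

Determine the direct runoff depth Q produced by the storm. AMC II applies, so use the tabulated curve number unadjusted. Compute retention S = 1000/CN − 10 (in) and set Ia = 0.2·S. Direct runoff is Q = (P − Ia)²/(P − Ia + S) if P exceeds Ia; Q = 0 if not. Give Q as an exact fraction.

Q = 260854801/99247300 in ≈ 2.628 in

Average conditions: CN = 46 (no AMC adjustment).
Max retention: S = 1000/46 − 10 = 270/23 in (≈ 11.739 in)
Ia = 0.2S: 0.2·11.739 = 2.348 in (exactly 54/23)
Since P=9.370 > Ia=2.348: effective rainfall P−Ia = 16151/2300 in
Runoff Q = (P−Ia)²/(P−Ia+S) = (7.022)²/(7.022+11.739) = 260854801/99247300 ≈ 2.628 in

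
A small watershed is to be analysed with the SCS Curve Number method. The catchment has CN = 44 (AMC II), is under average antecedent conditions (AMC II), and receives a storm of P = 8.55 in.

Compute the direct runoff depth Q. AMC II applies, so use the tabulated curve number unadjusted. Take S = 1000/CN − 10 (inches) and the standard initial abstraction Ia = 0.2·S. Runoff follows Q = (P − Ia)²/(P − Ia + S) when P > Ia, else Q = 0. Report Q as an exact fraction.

CN(II) = 44; AMC II needs no correction.
Max retention: S = 1000/44 − 10 = 140/11 in (≈ 12.727 in)
Ia = 0.2S: 0.2·12.727 = 2.545 in (exactly 28/11)
P − Ia = 8.550 − 2.545 = 1321/220 ≈ 6.005 in (> 0, runoff occurs)
Q = (1321/220)²/((1321/220) + 140/11) = (1745041/48400)/(4121/220) = 1745041/906620 in ≈ 1.925 in

Q = 1745041/906620 in ≈ 1.925 in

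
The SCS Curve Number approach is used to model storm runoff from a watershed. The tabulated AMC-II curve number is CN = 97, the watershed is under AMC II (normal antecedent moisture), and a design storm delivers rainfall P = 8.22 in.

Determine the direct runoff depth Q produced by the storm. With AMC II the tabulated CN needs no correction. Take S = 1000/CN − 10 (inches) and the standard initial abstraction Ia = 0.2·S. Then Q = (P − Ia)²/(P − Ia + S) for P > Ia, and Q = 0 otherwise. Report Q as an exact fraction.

Q = 173949721/22130550 in ≈ 7.860 in

Average conditions: CN = 97 (no AMC adjustment).
S = 1000/97 − 10 = 30/97 in ≈ 0.309 in
Ia = 0.2S: 0.2·0.309 = 0.062 in (exactly 6/97)
P − Ia = 8.220 − 0.062 = 39567/4850 ≈ 8.158 in (> 0, runoff occurs)
Q: (39567/4850)² ÷ (41067/4850) = 173949721/22130550 in (≈ 7.860 in)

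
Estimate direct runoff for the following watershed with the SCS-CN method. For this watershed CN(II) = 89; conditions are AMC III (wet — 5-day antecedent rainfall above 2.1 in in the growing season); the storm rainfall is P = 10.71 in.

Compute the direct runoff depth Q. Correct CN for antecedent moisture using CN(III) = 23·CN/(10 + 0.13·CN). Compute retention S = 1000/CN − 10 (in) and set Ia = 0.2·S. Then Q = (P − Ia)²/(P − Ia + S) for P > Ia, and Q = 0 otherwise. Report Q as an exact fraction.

Q = 4710362693569/466784983900 in ≈ 10.091 in

Adjust CN=89 to AMC III: 23·89/(10 + 0.13·89) → 2047 ÷ (2157/100) = 204700/2157 ≈ 94.900
S = 1000/(204700/2157) − 10 = 1100/2047 in ≈ 0.537 in
Ia = 0.2·(1100/2047) = 220/2047 in ≈ 0.107 in
P − Ia = 10.710 − 0.107 = 2170337/204700 ≈ 10.603 in (> 0, runoff occurs)
Q = (2170337/204700)²/((2170337/204700) + 1100/2047) = (4710362693569/41902090000)/(2280337/204700) = 4710362693569/466784983900 in ≈ 10.091 in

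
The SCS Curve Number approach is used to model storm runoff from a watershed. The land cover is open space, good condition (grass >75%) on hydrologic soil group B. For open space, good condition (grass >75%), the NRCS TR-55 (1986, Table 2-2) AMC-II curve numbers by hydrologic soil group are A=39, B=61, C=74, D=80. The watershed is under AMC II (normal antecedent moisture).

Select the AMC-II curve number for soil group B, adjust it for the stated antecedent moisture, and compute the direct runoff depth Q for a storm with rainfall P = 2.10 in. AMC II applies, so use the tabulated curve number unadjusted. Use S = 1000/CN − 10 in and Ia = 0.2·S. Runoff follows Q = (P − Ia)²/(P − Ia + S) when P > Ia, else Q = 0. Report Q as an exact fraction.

NRCS table: open space, good condition (grass >75%), soil group B → CN(II) = 61
CN(II) = 61; AMC II needs no correction.
Max retention: S = 1000/61 − 10 = 390/61 in (≈ 6.393 in)
Ia = 0.2·(390/61) = 78/61 in ≈ 1.279 in
Since P=2.100 > Ia=1.279: effective rainfall P−Ia = 501/610 in
Q = (501/610)²/((501/610) + 390/61) = (251001/372100)/(4401/610) = 27889/298290 in ≈ 0.093 in

Q = 27889/298290 in ≈ 0.093 in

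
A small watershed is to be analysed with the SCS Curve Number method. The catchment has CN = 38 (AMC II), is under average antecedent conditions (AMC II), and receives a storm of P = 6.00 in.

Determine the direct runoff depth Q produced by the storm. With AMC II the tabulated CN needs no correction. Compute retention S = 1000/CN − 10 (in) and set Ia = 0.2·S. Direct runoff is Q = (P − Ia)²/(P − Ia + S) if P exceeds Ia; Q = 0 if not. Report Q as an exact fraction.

CN(II) = 38; AMC II needs no correction.
Max retention: S = 1000/38 − 10 = 310/19 in (≈ 16.316 in)
Initial abstraction Ia = S/5 = (310/19)/5 = 62/19 ≈ 3.263 in
Excess rainfall: 6.000 − 3.263 = 2.737 in; P > Ia so Q > 0
Runoff Q = (P−Ia)²/(P−Ia+S) = (2.737)²/(2.737+16.316) = 1352/3439 ≈ 0.393 in

Q = 1352/3439 in ≈ 0.393 in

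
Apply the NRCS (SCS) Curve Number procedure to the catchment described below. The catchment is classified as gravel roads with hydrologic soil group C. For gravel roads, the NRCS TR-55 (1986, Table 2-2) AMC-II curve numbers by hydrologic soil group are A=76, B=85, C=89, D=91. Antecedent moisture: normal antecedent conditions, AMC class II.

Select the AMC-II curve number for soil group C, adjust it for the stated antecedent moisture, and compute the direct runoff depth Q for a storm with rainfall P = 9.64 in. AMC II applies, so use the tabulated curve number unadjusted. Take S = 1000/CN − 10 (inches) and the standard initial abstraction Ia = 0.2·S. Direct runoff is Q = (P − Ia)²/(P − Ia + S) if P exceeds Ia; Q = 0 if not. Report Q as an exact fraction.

NRCS table: gravel roads, soil group C → CN(II) = 89
Average conditions: CN = 89 (no AMC adjustment).
Retention S: 1000/CN − 10 with CN=89.000 → S = 110/89 ≈ 1.236 in
Initial abstraction Ia = S/5 = (110/89)/5 = 22/89 ≈ 0.247 in
Since P=9.640 > Ia=0.247: effective rainfall P−Ia = 20899/2225 in
Q: (20899/2225)² ÷ (23649/2225) = 436768201/52619025 in (≈ 8.301 in)

Q = 436768201/52619025 in ≈ 8.301 in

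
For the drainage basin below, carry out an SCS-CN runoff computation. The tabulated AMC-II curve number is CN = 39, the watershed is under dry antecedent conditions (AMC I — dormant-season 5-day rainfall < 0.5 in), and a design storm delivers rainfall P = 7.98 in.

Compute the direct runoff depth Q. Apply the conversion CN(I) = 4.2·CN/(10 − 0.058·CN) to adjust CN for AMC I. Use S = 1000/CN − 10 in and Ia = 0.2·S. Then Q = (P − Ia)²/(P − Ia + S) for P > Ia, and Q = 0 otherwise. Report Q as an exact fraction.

Q = 474411961/63340681950 in ≈ 0.007 in

Dry (AMC I): CN(I) = 4.2·39/(10 − 0.058·39) = (819/5)/(3869/500) = 81900/3869 ≈ 21.168
Retention S: 1000/CN − 10 with CN=21.168 → S = 30500/819 ≈ 37.241 in
Ia = 0.2S: 0.2·37.241 = 7.448 in (exactly 6100/819)
Excess rainfall: 7.980 − 7.448 = 0.532 in; P > Ia so Q > 0
Q: (21781/40950)² ÷ (1546781/40950) = 474411961/63340681950 in (≈ 0.007 in)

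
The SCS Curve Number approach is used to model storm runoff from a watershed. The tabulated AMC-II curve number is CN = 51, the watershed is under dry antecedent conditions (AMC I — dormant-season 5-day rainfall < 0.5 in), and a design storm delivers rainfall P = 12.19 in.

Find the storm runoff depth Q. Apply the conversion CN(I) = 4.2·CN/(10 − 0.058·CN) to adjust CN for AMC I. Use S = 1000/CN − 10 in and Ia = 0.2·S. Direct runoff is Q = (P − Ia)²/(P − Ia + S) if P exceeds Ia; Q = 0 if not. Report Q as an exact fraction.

Dry (AMC I): CN(I) = 4.2·51/(10 − 0.058·51) = (1071/5)/(3521/500) = 15300/503 ≈ 30.417
S = 1000/(15300/503) − 10 = 3500/153 in ≈ 22.876 in
Ia = 0.2S: 0.2·22.876 = 4.575 in (exactly 700/153)
Excess rainfall: 12.190 − 4.575 = 7.615 in; P > Ia so Q > 0
Runoff Q = (P−Ia)²/(P−Ia+S) = (7.615)²/(7.615+22.876) = 13573881049/7137557100 ≈ 1.902 in

Q = 13573881049/7137557100 in ≈ 1.902 in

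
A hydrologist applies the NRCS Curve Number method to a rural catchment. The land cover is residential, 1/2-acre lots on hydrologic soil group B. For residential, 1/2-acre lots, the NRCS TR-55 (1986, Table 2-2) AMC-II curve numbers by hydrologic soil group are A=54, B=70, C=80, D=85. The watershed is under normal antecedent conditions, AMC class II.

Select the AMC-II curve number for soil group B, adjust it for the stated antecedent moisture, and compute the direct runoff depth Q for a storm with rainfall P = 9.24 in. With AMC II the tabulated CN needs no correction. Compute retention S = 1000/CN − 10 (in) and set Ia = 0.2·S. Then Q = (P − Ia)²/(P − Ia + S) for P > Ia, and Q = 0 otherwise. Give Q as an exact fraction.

NRCS table: residential, 1/2-acre lots, soil group B → CN(II) = 70
Average conditions: CN = 70 (no AMC adjustment).
Max retention: S = 1000/70 − 10 = 30/7 in (≈ 4.286 in)
Initial abstraction Ia = S/5 = (30/7)/5 = 6/7 ≈ 0.857 in
P − Ia = 9.240 − 0.857 = 1467/175 ≈ 8.383 in (> 0, runoff occurs)
Q: (1467/175)² ÷ (2217/175) = 717363/129325 in (≈ 5.547 in)

Q = 717363/129325 in ≈ 5.547 in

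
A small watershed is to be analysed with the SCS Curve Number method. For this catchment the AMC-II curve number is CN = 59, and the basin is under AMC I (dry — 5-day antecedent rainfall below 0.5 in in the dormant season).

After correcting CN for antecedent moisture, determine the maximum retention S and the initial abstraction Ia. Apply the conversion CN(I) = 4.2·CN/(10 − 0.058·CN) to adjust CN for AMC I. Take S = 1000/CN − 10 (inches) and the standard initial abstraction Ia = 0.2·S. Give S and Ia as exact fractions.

S = 20500/1239 in ≈ 16.546 in; Ia = 4100/1239 in ≈ 3.309 in

Dry (AMC I): CN(I) = 4.2·59/(10 − 0.058·59) = (1239/5)/(3289/500) = 123900/3289 ≈ 37.671
S = 1000/(123900/3289) − 10 = 20500/1239 in ≈ 16.546 in
Ia = 0.2·(20500/1239) = 4100/1239 in ≈ 3.309 in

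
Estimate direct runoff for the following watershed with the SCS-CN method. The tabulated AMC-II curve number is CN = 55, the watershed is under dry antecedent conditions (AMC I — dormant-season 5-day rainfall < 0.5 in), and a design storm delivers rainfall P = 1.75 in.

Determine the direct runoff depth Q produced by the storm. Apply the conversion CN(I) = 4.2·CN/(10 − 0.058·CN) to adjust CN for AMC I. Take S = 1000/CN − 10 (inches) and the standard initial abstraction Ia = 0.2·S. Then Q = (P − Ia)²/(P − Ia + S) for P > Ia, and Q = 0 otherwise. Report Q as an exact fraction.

Adjust CN=55 to AMC I: 4.2·55/(10 − 0.058·55) → 231 ÷ (681/100) = 7700/227 ≈ 33.921
Max retention: S = 1000/(7700/227) − 10 = 1500/77 in (≈ 19.481 in)
Ia = 0.2·(1500/77) = 300/77 in ≈ 3.896 in
P = 1.750 ≤ Ia = 3.896 in: entire storm abstracted, Q = 0.

Q = 0 in ≈ 0.000 in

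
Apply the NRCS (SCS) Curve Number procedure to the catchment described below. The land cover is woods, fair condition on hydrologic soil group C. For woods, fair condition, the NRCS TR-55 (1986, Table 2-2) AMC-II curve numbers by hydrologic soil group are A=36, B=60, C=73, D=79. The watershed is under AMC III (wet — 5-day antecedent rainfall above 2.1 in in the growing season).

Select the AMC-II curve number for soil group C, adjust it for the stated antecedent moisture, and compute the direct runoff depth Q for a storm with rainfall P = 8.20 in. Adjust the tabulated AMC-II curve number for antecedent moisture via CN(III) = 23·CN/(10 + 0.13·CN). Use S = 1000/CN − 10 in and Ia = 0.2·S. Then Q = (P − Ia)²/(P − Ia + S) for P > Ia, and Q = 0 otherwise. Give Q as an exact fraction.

NRCS table: woods, fair condition, soil group C → CN(II) = 73
Adjust CN=73 to AMC III: 23·73/(10 + 0.13·73) → 1679 ÷ (1949/100) = 167900/1949 ≈ 86.147
S = 1000/(167900/1949) − 10 = 2700/1679 in ≈ 1.608 in
Ia = 0.2·(2700/1679) = 540/1679 in ≈ 0.322 in
Excess rainfall: 8.200 − 0.322 = 7.878 in; P > Ia so Q > 0
Q: (66139/8395)² ÷ (79639/8395) = 4374367321/668569405 in (≈ 6.543 in)

Q = 4374367321/668569405 in ≈ 6.543 in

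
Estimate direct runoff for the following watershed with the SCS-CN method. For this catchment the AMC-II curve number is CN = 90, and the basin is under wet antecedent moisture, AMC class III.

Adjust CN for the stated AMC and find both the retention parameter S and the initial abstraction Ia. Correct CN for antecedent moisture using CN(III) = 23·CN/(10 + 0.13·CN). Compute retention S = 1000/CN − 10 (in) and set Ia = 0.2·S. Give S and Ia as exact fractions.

S = 100/207 in ≈ 0.483 in; Ia = 20/207 in ≈ 0.097 in

CN(III) from CN(II)=90: (23·90)/(10 + 0.13·90) = 20700/217 ≈ 95.392
Retention S: 1000/CN − 10 with CN=95.392 → S = 100/207 ≈ 0.483 in
Ia = 0.2·(100/207) = 20/207 in ≈ 0.097 in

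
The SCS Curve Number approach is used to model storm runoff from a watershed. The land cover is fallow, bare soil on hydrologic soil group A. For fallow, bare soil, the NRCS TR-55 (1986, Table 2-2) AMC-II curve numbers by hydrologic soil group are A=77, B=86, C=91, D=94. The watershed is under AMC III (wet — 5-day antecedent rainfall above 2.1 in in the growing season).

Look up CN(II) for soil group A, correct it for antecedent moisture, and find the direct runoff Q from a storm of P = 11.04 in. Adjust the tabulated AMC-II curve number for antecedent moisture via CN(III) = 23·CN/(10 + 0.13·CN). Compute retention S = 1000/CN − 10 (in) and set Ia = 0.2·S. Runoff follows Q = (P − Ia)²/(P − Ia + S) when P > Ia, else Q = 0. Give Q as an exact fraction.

Q = 107661376/11190025 in ≈ 9.621 in

NRCS table: fallow, bare soil, soil group A → CN(II) = 77
Wet (AMC III): CN(III) = 23·77/(10 + 0.13·77) = 1771/(2001/100) = 7700/87 ≈ 88.506
Max retention: S = 1000/(7700/87) − 10 = 100/77 in (≈ 1.299 in)
Initial abstraction Ia = S/5 = (100/77)/5 = 20/77 ≈ 0.260 in
Excess rainfall: 11.040 − 0.260 = 10.780 in; P > Ia so Q > 0
Runoff Q = (P−Ia)²/(P−Ia+S) = (10.780)²/(10.780+1.299) = 107661376/11190025 ≈ 9.621 in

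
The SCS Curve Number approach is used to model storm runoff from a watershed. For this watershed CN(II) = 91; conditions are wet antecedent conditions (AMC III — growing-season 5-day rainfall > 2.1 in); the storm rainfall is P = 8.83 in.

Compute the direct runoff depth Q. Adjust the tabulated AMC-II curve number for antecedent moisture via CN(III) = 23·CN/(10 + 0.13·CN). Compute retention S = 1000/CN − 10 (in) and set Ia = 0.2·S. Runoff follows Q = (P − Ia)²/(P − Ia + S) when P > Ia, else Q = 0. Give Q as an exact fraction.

CN(III) from CN(II)=91: (23·91)/(10 + 0.13·91) = 209300/2183 ≈ 95.877
S = 1000/(209300/2183) − 10 = 900/2093 in ≈ 0.430 in
Ia = 0.2·(900/2093) = 180/2093 in ≈ 0.086 in
P − Ia = 8.830 − 0.086 = 1830119/209300 ≈ 8.744 in (> 0, runoff occurs)
Q: (1830119/209300)² ÷ (1920119/209300) = 3349335554161/401880906700 in (≈ 8.334 in)

Q = 3349335554161/401880906700 in ≈ 8.334 in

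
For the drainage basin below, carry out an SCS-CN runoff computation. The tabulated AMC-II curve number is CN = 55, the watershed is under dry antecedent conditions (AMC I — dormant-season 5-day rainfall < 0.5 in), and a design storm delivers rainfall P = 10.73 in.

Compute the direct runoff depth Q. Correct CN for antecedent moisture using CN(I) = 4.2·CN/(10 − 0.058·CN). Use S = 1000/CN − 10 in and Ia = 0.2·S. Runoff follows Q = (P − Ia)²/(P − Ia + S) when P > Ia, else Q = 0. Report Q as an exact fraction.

Dry (AMC I): CN(I) = 4.2·55/(10 − 0.058·55) = 231/(681/100) = 7700/227 ≈ 33.921
Max retention: S = 1000/(7700/227) − 10 = 1500/77 in (≈ 19.481 in)
Initial abstraction Ia = S/5 = (1500/77)/5 = 300/77 ≈ 3.896 in
Excess rainfall: 10.730 − 3.896 = 6.834 in; P > Ia so Q > 0
Runoff Q = (P−Ia)²/(P−Ia+S) = (6.834)²/(6.834+19.481) = 2768969641/1560181700 ≈ 1.775 in

Q = 2768969641/1560181700 in ≈ 1.775 in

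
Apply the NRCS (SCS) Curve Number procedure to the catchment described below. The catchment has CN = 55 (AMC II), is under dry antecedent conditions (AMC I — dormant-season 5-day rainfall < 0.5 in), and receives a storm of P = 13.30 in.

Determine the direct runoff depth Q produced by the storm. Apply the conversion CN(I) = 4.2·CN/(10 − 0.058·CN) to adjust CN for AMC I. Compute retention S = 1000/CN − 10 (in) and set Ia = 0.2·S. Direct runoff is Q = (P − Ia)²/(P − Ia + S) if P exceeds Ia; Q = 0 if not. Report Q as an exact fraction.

CN(I) from CN(II)=55: (4.2·55)/(10 − 0.058·55) = 7700/227 ≈ 33.921
Max retention: S = 1000/(7700/227) − 10 = 1500/77 in (≈ 19.481 in)
Ia = 0.2·(1500/77) = 300/77 in ≈ 3.896 in
Since P=13.300 > Ia=3.896: effective rainfall P−Ia = 7241/770 in
Q: (7241/770)² ÷ (22241/770) = 52432081/17125570 in (≈ 3.062 in)

Q = 52432081/17125570 in ≈ 3.062 in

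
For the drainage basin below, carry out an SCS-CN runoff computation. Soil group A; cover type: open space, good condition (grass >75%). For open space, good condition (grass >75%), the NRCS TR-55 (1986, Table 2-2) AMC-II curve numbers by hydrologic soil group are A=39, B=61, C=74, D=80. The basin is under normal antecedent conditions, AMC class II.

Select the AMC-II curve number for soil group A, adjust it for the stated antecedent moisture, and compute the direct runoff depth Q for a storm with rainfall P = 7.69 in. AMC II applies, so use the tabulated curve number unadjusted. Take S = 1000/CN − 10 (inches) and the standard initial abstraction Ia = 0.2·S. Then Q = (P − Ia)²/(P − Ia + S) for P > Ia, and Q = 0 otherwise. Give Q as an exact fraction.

Q = 316519681/307284900 in ≈ 1.030 in

NRCS table: open space, good condition (grass >75%), soil group A → CN(II) = 39
Average conditions: CN = 39 (no AMC adjustment).
Max retention: S = 1000/39 − 10 = 610/39 in (≈ 15.641 in)
Ia = 0.2·(610/39) = 122/39 in ≈ 3.128 in
P − Ia = 7.690 − 3.128 = 17791/3900 ≈ 4.562 in (> 0, runoff occurs)
Q: (17791/3900)² ÷ (78791/3900) = 316519681/307284900 in (≈ 1.030 in)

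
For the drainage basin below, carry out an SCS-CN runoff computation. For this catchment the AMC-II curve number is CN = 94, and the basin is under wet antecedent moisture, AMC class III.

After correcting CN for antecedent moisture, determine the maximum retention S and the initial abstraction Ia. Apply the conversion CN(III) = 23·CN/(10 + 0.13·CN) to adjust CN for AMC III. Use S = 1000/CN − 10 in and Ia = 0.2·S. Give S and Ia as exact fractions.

Adjust CN=94 to AMC III: 23·94/(10 + 0.13·94) → 2162 ÷ (1111/50) = 108100/1111 ≈ 97.300
Max retention: S = 1000/(108100/1111) − 10 = 300/1081 in (≈ 0.278 in)
Ia = 0.2S: 0.2·0.278 = 0.056 in (exactly 60/1081)

S = 300/1081 in ≈ 0.278 in; Ia = 60/1081 in ≈ 0.056 in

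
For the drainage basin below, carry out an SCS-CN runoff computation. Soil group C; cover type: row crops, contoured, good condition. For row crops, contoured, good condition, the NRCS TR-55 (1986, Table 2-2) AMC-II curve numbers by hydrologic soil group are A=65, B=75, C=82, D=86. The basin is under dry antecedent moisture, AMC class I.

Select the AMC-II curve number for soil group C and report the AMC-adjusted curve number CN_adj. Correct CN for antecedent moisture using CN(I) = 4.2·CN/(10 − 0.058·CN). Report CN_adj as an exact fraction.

NRCS table: row crops, contoured, good condition, soil group C → CN(II) = 82
Dry (AMC I): CN(I) = 4.2·82/(10 − 0.058·82) = (1722/5)/(1311/250) = 28700/437 ≈ 65.675

CN_adj = 28700/437 ≈ 65.675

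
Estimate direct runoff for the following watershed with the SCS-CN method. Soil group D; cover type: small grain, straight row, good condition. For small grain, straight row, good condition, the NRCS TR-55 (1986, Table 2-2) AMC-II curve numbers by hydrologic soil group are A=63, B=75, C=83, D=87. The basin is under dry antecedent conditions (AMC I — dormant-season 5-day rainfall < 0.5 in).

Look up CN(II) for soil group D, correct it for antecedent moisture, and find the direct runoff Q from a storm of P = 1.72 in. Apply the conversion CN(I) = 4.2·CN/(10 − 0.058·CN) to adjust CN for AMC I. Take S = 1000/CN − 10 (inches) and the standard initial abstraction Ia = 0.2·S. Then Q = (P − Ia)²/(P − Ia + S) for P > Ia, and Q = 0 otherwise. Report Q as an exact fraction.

Q = 2121615721/9526023675 in ≈ 0.223 in

NRCS table: small grain, straight row, good condition, soil group D → CN(II) = 87
Dry (AMC I): CN(I) = 4.2·87/(10 − 0.058·87) = (1827/5)/(2477/500) = 182700/2477 ≈ 73.759
Retention S: 1000/CN − 10 with CN=73.759 → S = 6500/1827 ≈ 3.558 in
Ia = 0.2·(6500/1827) = 1300/1827 in ≈ 0.712 in
Excess rainfall: 1.720 − 0.712 = 1.008 in; P > Ia so Q > 0
Q: (46061/45675)² ÷ (208561/45675) = 2121615721/9526023675 in (≈ 0.223 in)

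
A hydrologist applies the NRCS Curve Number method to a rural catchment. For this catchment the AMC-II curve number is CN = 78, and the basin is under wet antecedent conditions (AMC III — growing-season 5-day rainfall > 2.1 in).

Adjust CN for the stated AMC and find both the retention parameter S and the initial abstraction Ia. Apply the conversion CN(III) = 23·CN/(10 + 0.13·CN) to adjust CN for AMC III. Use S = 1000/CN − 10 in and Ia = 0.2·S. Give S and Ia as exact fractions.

Adjust CN=78 to AMC III: 23·78/(10 + 0.13·78) → 1794 ÷ (1007/50) = 89700/1007 ≈ 89.076
S = 1000/(89700/1007) − 10 = 1100/897 in ≈ 1.226 in
Ia = 0.2S: 0.2·1.226 = 0.245 in (exactly 220/897)

S = 1100/897 in ≈ 1.226 in; Ia = 220/897 in ≈ 0.245 in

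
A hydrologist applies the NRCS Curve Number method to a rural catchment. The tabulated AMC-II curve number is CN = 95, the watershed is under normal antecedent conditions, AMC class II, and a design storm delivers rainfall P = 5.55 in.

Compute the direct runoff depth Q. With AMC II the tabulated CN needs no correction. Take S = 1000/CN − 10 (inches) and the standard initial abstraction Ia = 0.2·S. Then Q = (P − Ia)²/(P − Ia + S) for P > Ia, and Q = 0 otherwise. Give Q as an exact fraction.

Average conditions: CN = 95 (no AMC adjustment).
Retention S: 1000/CN − 10 with CN=95.000 → S = 10/19 ≈ 0.526 in
Ia = 0.2S: 0.2·0.526 = 0.105 in (exactly 2/19)
Since P=5.550 > Ia=0.105: effective rainfall P−Ia = 2069/380 in
Q: (2069/380)² ÷ (2269/380) = 4280761/862220 in (≈ 4.965 in)

Q = 4280761/862220 in ≈ 4.965 in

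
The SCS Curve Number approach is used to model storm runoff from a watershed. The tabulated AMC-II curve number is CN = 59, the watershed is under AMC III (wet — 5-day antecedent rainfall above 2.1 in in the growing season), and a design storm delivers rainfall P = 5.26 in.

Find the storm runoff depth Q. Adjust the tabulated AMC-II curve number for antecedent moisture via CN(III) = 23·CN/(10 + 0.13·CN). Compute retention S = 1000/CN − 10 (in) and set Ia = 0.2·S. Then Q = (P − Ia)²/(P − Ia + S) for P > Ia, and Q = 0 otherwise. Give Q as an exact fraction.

Wet (AMC III): CN(III) = 23·59/(10 + 0.13·59) = 1357/(1767/100) = 135700/1767 ≈ 76.797
Max retention: S = 1000/(135700/1767) − 10 = 4100/1357 in (≈ 3.021 in)
Initial abstraction Ia = S/5 = (4100/1357)/5 = 820/1357 ≈ 0.604 in
Excess rainfall: 5.260 − 0.604 = 4.656 in; P > Ia so Q > 0
Runoff Q = (P−Ia)²/(P−Ia+S) = (4.656)²/(4.656+3.021) = 99787123881/35342454350 ≈ 2.823 in

Q = 99787123881/35342454350 in ≈ 2.823 in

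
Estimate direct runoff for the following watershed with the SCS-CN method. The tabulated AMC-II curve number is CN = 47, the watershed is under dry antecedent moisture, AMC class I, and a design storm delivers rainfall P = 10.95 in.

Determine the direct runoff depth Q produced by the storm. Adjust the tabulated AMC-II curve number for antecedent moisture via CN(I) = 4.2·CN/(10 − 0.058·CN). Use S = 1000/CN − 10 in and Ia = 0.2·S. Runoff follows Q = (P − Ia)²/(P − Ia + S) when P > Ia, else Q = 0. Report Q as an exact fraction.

Adjust CN=47 to AMC I: 4.2·47/(10 − 0.058·47) → (987/5) ÷ (3637/500) = 98700/3637 ≈ 27.138
Retention S: 1000/CN − 10 with CN=27.138 → S = 26500/987 ≈ 26.849 in
Ia = 0.2·(26500/987) = 5300/987 in ≈ 5.370 in
Since P=10.950 > Ia=5.370: effective rainfall P−Ia = 110153/19740 in
Q = (110153/19740)²/((110153/19740) + 26500/987) = (12133683409/389667600)/(640153/19740) = 12133683409/12636620220 in ≈ 0.960 in

Q = 12133683409/12636620220 in ≈ 0.960 in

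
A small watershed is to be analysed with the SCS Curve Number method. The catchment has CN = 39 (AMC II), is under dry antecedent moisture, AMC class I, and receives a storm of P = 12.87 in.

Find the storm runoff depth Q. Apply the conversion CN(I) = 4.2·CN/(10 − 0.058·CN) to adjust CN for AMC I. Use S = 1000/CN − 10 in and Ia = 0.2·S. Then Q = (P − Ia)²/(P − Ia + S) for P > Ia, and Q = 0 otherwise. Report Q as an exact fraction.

Q = 197183066809/286162940700 in ≈ 0.689 in

Adjust CN=39 to AMC I: 4.2·39/(10 − 0.058·39) → (819/5) ÷ (3869/500) = 81900/3869 ≈ 21.168
Max retention: S = 1000/(81900/3869) − 10 = 30500/819 in (≈ 37.241 in)
Ia = 0.2·(30500/819) = 6100/819 in ≈ 7.448 in
Excess rainfall: 12.870 − 7.448 = 5.422 in; P > Ia so Q > 0
Runoff Q = (P−Ia)²/(P−Ia+S) = (5.422)²/(5.422+37.241) = 197183066809/286162940700 ≈ 0.689 in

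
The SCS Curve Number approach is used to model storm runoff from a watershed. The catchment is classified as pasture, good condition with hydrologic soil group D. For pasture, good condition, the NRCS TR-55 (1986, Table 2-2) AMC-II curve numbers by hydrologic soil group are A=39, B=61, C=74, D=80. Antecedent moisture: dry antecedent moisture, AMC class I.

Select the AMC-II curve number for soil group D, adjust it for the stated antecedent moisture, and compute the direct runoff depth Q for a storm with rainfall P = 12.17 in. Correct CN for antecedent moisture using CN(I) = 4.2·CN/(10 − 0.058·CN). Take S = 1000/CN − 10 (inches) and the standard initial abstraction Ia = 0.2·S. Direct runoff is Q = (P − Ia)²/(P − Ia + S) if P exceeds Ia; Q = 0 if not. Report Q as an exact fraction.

NRCS table: pasture, good condition, soil group D → CN(II) = 80
CN(I) from CN(II)=80: (4.2·80)/(10 − 0.058·80) = 4200/67 ≈ 62.687
Max retention: S = 1000/(4200/67) − 10 = 125/21 in (≈ 5.952 in)
Ia = 0.2S: 0.2·5.952 = 1.190 in (exactly 25/21)
P − Ia = 12.170 − 1.190 = 23057/2100 ≈ 10.980 in (> 0, runoff occurs)
Q = (23057/2100)²/((23057/2100) + 125/21) = (531625249/4410000)/(35557/2100) = 531625249/74669700 in ≈ 7.120 in

Q = 531625249/74669700 in ≈ 7.120 in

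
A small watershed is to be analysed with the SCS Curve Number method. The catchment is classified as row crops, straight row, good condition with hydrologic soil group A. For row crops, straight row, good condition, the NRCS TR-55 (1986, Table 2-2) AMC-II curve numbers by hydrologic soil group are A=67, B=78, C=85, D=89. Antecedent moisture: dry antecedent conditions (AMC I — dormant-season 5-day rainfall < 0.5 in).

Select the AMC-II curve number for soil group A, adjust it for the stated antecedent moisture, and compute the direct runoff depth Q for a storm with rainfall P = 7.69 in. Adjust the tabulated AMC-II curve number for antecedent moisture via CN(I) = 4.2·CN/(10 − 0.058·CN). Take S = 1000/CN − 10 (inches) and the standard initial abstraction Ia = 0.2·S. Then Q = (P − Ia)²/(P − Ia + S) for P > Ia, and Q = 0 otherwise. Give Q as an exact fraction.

Q = 62830936921/37551000900 in ≈ 1.673 in

NRCS table: row crops, straight row, good condition, soil group A → CN(II) = 67
Adjust CN=67 to AMC I: 4.2·67/(10 − 0.058·67) → (1407/5) ÷ (3057/500) = 46900/1019 ≈ 46.026
Retention S: 1000/CN − 10 with CN=46.026 → S = 5500/469 ≈ 11.727 in
Ia = 0.2·(5500/469) = 1100/469 in ≈ 2.345 in
Since P=7.690 > Ia=2.345: effective rainfall P−Ia = 250661/46900 in
Q: (250661/46900)² ÷ (800661/46900) = 62830936921/37551000900 in (≈ 1.673 in)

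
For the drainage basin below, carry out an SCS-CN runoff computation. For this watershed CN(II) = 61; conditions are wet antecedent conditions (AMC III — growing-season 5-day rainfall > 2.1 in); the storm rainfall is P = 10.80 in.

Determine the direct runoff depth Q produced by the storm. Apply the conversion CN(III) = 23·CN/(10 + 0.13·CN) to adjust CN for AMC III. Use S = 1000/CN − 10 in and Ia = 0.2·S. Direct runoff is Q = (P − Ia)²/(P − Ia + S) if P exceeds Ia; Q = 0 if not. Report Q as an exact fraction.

Q = 860691174/106817405 in ≈ 8.058 in

Wet (AMC III): CN(III) = 23·61/(10 + 0.13·61) = 1403/(1793/100) = 140300/1793 ≈ 78.249
S = 1000/(140300/1793) − 10 = 3900/1403 in ≈ 2.780 in
Ia = 0.2·(3900/1403) = 780/1403 in ≈ 0.556 in
Since P=10.800 > Ia=0.556: effective rainfall P−Ia = 71862/7015 in
Runoff Q = (P−Ia)²/(P−Ia+S) = (10.244)²/(10.244+2.780) = 860691174/106817405 ≈ 8.058 in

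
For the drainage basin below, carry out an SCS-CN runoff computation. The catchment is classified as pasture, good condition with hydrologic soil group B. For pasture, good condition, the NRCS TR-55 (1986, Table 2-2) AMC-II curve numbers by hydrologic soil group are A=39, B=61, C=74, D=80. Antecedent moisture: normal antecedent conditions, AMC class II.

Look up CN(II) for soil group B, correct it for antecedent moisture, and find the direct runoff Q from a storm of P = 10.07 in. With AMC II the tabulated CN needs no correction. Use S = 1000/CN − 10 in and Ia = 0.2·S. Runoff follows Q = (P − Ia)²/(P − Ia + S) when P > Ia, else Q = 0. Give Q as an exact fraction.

NRCS table: pasture, good condition, soil group B → CN(II) = 61
CN(II) = 61; AMC II needs no correction.
Max retention: S = 1000/61 − 10 = 390/61 in (≈ 6.393 in)
Ia = 0.2·(390/61) = 78/61 in ≈ 1.279 in
P − Ia = 10.070 − 1.279 = 53627/6100 ≈ 8.791 in (> 0, runoff occurs)
Runoff Q = (P−Ia)²/(P−Ia+S) = (8.791)²/(8.791+6.393) = 2875855129/565024700 ≈ 5.090 in

Q = 2875855129/565024700 in ≈ 5.090 in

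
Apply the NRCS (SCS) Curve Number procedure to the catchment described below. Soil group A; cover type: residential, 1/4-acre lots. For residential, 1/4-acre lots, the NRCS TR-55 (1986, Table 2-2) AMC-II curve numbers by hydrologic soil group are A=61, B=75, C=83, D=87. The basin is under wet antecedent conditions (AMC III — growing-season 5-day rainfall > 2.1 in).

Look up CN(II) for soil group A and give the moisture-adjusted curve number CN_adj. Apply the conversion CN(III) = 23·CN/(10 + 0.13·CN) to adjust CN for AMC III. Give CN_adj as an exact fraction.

NRCS table: residential, 1/4-acre lots, soil group A → CN(II) = 61
Wet (AMC III): CN(III) = 23·61/(10 + 0.13·61) = 1403/(1793/100) = 140300/1793 ≈ 78.249

CN_adj = 140300/1793 ≈ 78.249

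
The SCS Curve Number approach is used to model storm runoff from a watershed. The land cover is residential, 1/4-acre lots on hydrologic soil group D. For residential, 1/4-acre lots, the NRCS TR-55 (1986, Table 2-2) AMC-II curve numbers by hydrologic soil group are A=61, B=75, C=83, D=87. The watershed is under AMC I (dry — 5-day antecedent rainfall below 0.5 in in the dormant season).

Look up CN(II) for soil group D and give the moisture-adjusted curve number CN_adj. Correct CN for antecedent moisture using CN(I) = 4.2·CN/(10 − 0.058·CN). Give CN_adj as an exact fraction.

NRCS table: residential, 1/4-acre lots, soil group D → CN(II) = 87
Adjust CN=87 to AMC I: 4.2·87/(10 − 0.058·87) → (1827/5) ÷ (2477/500) = 182700/2477 ≈ 73.759

CN_adj = 182700/2477 ≈ 73.759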